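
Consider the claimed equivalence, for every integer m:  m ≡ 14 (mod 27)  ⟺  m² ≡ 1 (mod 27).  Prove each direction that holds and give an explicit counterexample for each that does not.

(⇒) fails and (⇐) fails.

(→) This fails: take m = 14. Then 14 ≡ 14 (mod 27), but 14² = 196 ≡ 7 (mod 27), not 1.

(←) This fails: take m = 1. Then 1² = 1 ≡ 1 (mod 27), yet 1 ≡ 1 (mod 27), not 14.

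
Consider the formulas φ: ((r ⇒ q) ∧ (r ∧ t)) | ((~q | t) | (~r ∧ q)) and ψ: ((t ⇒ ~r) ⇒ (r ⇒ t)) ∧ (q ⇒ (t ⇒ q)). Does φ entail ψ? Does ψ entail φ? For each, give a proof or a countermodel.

(⇒) fails; (⇐) holds.

[⇒] This fails. Under t = F, q = F, r = T, the left side is true but the right side is false.

[⇐] Assume the antecedent. If t is true, the consequent reduces to true regardless of the other variables. If t is false, the antecedent forces (t = F, q = F, r = F) or (t = F, q = T, r = F), and the consequent holds there. Either way the consequent holds.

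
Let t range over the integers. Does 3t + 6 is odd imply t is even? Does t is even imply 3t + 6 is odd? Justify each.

(⇒) fails and (⇐) fails.

[⇒] This fails: t = 1 gives 3t + 6 = 9, which is odd, but 1 is odd, not even.

[⇐] This also fails: t = 4 is even, but 3t + 6 = 18 is even, not odd.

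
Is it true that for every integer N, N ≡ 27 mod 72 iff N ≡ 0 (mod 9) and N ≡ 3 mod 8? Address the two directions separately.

Both directions hold; the statement is true.

(→) Suppose N ≡ 27 (mod 72); write N = 72j + 27. Since 9 ∣ 72, reducing mod 9 gives N ≡ 27 ≡ 0 (mod 9); since 8 ∣ 72, reducing mod 8 gives N ≡ 27 ≡ 3 (mod 8).

(←) Conversely, if N ≡ 0 (mod 9) and N ≡ 3 (mod 8), then by the Chinese remainder theorem N ≡ 27 (mod 72). This is exactly N ≡ 27 (mod 72).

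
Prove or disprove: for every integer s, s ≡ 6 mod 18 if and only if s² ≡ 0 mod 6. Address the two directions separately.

(⇒) Suppose s ≡ 6 (mod 18). Then s² ≡ 6² = 36 (mod 18), and since 6 ∣ 18, also s² ≡ 0 (mod 6).

(⇐) This fails: take s = 0. Then 0² = 0 ≡ 0 (mod 6), yet 0 ≡ 0 (mod 18), not 6.

Only the forward implication holds.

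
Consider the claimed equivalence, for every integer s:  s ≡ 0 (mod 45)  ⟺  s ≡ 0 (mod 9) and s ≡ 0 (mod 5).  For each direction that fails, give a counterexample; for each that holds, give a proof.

(⟹) Suppose s ≡ 0 (mod 45); write s = 45j + 0. Since 9 ∣ 45, reducing mod 9 gives s ≡ 0 (mod 9); since 5 ∣ 45, reducing mod 5 gives s ≡ 0 (mod 5).

(⟸) Conversely, if s ≡ 0 (mod 9) and s ≡ 0 (mod 5), then by the Chinese remainder theorem s ≡ 0 (mod 45). This is exactly s ≡ 0 (mod 45).

Both directions hold.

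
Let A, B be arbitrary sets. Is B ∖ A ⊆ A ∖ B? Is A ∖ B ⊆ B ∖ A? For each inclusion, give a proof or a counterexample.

(⊆) fails and (⊇) fails.

(⟹) This inclusion fails. Take A = ∅, B = {1}; then 1 ∈ B ∖ A but 1 ∉ A ∖ B.

(⟸) This inclusion fails. Take A = {1}, B = ∅; then 1 ∈ A ∖ B but 1 ∉ B ∖ A.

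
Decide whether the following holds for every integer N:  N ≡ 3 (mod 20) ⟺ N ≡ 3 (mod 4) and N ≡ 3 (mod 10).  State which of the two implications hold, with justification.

Both directions hold; the statement is true.

Forward direction. Suppose N ≡ 3 (mod 20); write N = 20j + 3. Since 4 ∣ 20, reducing mod 4 gives N ≡ 3 (mod 4); since 10 ∣ 20, reducing mod 10 gives N ≡ 3 (mod 10).

Converse. If N ≡ 3 (mod 4) and N ≡ 3 (mod 10), then by the Chinese remainder theorem N ≡ 3 (mod 20). This is exactly N ≡ 3 (mod 20).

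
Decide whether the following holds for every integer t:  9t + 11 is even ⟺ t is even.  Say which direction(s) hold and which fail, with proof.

[⇒] This fails: t = 7 gives 9t + 11 = 74, which is even, but 7 is odd, not even.

[⇐] This also fails: t = 4 is even, but 9t + 11 = 47 is odd, not even.

Neither implication holds.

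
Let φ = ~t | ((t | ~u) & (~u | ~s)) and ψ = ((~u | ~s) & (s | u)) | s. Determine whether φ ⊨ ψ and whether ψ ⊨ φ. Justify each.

Forward direction. This fails. Under s = F, u = F, t = F, the left side is true but the right side is false.

Converse. This fails. Under s = T, u = T, t = T, the left side is false but the right side is true.

Neither direction holds.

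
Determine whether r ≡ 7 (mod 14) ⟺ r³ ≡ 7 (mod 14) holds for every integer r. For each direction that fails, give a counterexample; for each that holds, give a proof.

The biconditional holds.

(⇒) Suppose r ≡ 7 (mod 14). Write r = 14j + 7. Then (14j + 7)³ = 2744j³ + 4116j² + 2058j + 343 = 14(196j³ + 294j² + 147j + 24) + 7, so r³ ≡ 7 (mod 14).

(⇐) Conversely, suppose r³ ≡ 7 (mod 14). The only residue r in {0, …, 13} with r³ ≡ 7 (mod 14) is r = 7, so r ≡ 7 (mod 14).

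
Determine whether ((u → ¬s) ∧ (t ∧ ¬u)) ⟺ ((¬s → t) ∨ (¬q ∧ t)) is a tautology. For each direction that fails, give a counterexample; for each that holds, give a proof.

Forward direction. Assume the antecedent. If t is true, (¬s → t) ∨ (¬q ∧ t) reduces to true regardless of the other variables. If t is false, the antecedent cannot hold. Either way (¬s → t) ∨ (¬q ∧ t) holds.

Converse. This fails. Under t = T, u = T, s = F, q = F, the left side is false but the right side is true.

The forward direction holds; the converse fails.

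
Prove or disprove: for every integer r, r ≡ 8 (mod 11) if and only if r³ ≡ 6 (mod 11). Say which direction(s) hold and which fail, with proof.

Equivalent; both directions hold.

(⇒) Suppose r ≡ 8 (mod 11). Write r = 11j + 8. Then (11j + 8)³ = 1331j³ + 2904j² + 2112j + 512 = 11(121j³ + 264j² + 192j + 46) + 6, so r³ ≡ 6 (mod 11).

(⇐) For the converse, argue contrapositively. If r ≢ 8 (mod 11), then r is congruent to one of 0, 1, 2, 3, 4, 5, 6, 7, 9, 10 modulo 11, and these give r³ ≡ 0, 1, 8, 5, 9, 4, 7, 2, 3, 10 respectively — never 6.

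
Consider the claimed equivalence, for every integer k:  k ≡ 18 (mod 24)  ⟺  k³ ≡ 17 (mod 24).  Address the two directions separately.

(→) This fails: take k = 18. Then 18 ≡ 18 (mod 24), but 18³ = 5832 ≡ 0 (mod 24), not 17.

(←) This fails: take k = 17. Then 17³ = 4913 ≡ 17 (mod 24), yet 17 ≡ 17 (mod 24), not 18.

Neither direction holds.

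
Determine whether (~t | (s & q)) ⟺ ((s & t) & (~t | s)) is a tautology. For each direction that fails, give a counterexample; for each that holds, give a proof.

(⇒) fails and (⇐) fails.

(⇒) This fails. Under q = F, s = F, t = F, the left side is true but the right side is false.

(⇐) This fails. Under q = F, s = T, t = T, the left side is false but the right side is true.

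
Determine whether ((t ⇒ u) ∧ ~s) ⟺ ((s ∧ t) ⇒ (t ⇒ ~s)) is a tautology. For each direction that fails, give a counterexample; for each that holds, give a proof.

Not equivalent: only (⇒) holds.

Forward direction. Assume the antecedent. If t is true, the antecedent forces (t = T, s = F, u = T), and (s ∧ t) ⇒ (t ⇒ ~s) holds there. If t is false, (s ∧ t) ⇒ (t ⇒ ~s) reduces to true regardless of the other variables. Either way (s ∧ t) ⇒ (t ⇒ ~s) holds.

Converse. This fails. Under t = T, s = F, u = F, the left side is false but the right side is true.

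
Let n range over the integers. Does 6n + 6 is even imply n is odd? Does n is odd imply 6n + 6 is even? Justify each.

(⇒) This fails: take n = 4. Then 6n + 6 = 30, which is even, yet n = 4 is even, not odd.

(⇐) Suppose n is odd. Since 6 is even, 6n is even for every n, so 6n + 6 has the same parity as 6, which is even. Hence 6n + 6 is even.

(⇒) fails; (⇐) holds.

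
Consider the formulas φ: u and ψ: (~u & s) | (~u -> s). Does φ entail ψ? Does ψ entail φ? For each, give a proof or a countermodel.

The forward direction holds; the converse fails.

(⟸) This fails. Under u = F, s = T, the left side is false but the right side is true.

(⟹) Assume the antecedent. If u is true, (~u & s) | (~u -> s) reduces to true regardless of the other variables. If u is false, the antecedent cannot hold. Either way (~u & s) | (~u -> s) holds.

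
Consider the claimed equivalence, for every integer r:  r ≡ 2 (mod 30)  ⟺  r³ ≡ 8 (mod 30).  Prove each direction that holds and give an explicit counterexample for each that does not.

Forward direction. Suppose r ≡ 2 (mod 30). Write r = 30j + 2. Then (30j + 2)³ = 27000j³ + 5400j² + 360j + 8 = 30(900j³ + 180j² + 12j) + 8, so r³ ≡ 8 (mod 30).

Converse. Suppose r³ ≡ 8 (mod 30). The only residue r in {0, …, 29} with r³ ≡ 8 (mod 30) is r = 2, so r ≡ 2 (mod 30).

The biconditional holds.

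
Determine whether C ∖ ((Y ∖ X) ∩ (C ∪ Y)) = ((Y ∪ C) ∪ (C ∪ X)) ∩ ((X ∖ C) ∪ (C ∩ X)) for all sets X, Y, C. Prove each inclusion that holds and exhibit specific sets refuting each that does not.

Forward inclusion. This inclusion fails. Take X = ∅, Y = ∅, C = {1}; then 1 ∈ C ∖ ((Y ∖ X) ∩ (C ∪ Y)) but 1 ∉ ((Y ∪ C) ∪ (C ∪ X)) ∩ ((X ∖ C) ∪ (C ∩ X)).

Reverse inclusion. This inclusion fails. Take X = {1}, Y = ∅, C = ∅; then 1 ∈ ((Y ∪ C) ∪ (C ∪ X)) ∩ ((X ∖ C) ∪ (C ∩ X)) but 1 ∉ C ∖ ((Y ∖ X) ∩ (C ∪ Y)).

Both inclusions fail.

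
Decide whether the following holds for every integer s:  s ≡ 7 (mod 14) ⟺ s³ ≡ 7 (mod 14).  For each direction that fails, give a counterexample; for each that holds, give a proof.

(⇐) Suppose s³ ≡ 7 (mod 14). The only residue r in {0, …, 13} with r³ ≡ 7 (mod 14) is r = 7, so s ≡ 7 (mod 14).

(⇒) Suppose s ≡ 7 (mod 14). Write s = 14j + 7. Then (14j + 7)³ = 2744j³ + 4116j² + 2058j + 343 = 14(196j³ + 294j² + 147j + 24) + 7, so s³ ≡ 7 (mod 14).

Both implications hold.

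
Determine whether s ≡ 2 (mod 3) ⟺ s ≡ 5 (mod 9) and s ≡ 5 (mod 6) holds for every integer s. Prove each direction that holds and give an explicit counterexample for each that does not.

(⟹) This fails: s = 2 gives 2 ≡ 2 (mod 3) but 2 ≡ 2 (mod 9), so the conjunction on the right does not hold.

(⟸) Conversely, if s ≡ 5 (mod 9) and s ≡ 5 (mod 6), then by the Chinese remainder theorem s ≡ 5 (mod 18). Since 5 ≡ 2 (mod 3) and 3 ∣ 18, we get s ≡ 2 (mod 3).

(⇒) fails; (⇐) holds.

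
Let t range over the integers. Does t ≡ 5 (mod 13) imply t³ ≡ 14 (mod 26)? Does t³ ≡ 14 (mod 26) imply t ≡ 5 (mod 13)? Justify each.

Neither direction holds.

[⇒] This fails: take t = 5. Then 5 ≡ 5 (mod 13), but 5³ = 125 ≡ 21 (mod 26), not 14.

[⇐] This fails: take t = 14. Then 14³ = 2744 ≡ 14 (mod 26), yet 14 ≡ 1 (mod 13), not 5.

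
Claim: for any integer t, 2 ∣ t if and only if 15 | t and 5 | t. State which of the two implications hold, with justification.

(⇒) fails and (⇐) fails.

Forward direction. This fails: take t = 2. Certainly 2 ∣ 2, but 15 ∤ 2.

Converse. This fails: take t = 15. Both 15 ∣ 15 and 5 ∣ 15, yet 15 is not a multiple of 2 (since 15 = 7·2 + 1), so 2 ∤ 15.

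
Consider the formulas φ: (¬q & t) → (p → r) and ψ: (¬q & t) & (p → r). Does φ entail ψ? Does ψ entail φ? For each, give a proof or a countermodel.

Only the reverse direction holds.

(⟹) This fails. Under t = F, p = F, q = F, r = F, the left side is true but the right side is false.

(⟸) Assume the antecedent. If p is true, the antecedent forces (t = T, p = T, q = F, r = T), and (¬q & t) → (p → r) holds there. If p is false, (¬q & t) → (p → r) reduces to true regardless of the other variables. Either way (¬q & t) → (p → r) holds.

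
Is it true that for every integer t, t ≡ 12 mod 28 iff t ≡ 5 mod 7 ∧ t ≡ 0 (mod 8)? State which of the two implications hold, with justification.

[⇒] This fails: t = 12 gives 12 ≡ 12 (mod 28) but 12 ≡ 4 (mod 8), so the conjunction on the right does not hold.

[⇐] Conversely, if t ≡ 5 (mod 7) and t ≡ 0 (mod 8), then by the Chinese remainder theorem t ≡ 40 (mod 56). Since 40 ≡ 12 (mod 28) and 28 ∣ 56, we get t ≡ 12 (mod 28).

Only the converse holds.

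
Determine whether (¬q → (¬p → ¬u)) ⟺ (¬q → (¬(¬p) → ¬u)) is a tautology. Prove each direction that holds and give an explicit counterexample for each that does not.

Neither implication holds.

(→) This fails. Under p = T, u = T, q = F, the left side is true but the right side is false.

(←) This fails. Under p = F, u = T, q = F, the left side is false but the right side is true.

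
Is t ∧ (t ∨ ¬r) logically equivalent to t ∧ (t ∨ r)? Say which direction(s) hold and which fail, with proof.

Equivalent; both directions hold.

(←) Assume the antecedent. If r is true, the antecedent forces (r = T, t = T), and t ∧ (t ∨ ¬r) holds there. If r is false, the antecedent forces (r = F, t = T), and t ∧ (t ∨ ¬r) holds there. Either way t ∧ (t ∨ ¬r) holds.

(→) Assume the antecedent. If r is true, the antecedent forces (r = T, t = T), and t ∧ (t ∨ r) holds there. If r is false, the antecedent forces (r = F, t = T), and t ∧ (t ∨ r) holds there. Either way t ∧ (t ∨ r) holds.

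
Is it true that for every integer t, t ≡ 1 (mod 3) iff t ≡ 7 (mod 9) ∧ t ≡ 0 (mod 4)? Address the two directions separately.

[⇒] This fails: t = 1 gives 1 ≡ 1 (mod 3) but 1 ≡ 1 (mod 9), so the conjunction on the right does not hold.

[⇐] Conversely, if t ≡ 7 (mod 9) and t ≡ 0 (mod 4), then by the Chinese remainder theorem t ≡ 16 (mod 36). Since 16 ≡ 1 (mod 3) and 3 ∣ 36, we get t ≡ 1 (mod 3).

Only the converse holds.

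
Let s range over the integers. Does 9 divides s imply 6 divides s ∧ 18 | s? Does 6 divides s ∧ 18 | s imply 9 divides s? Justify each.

Forward direction. This fails: take s = 9. Certainly 9 ∣ 9, but 6 ∤ 9.

Converse. Suppose 6 ∣ s and 18 ∣ s. Any common multiple of 6 and 18 is a multiple of their lcm; here lcm(6, 18) = 6·18/gcd(6, 18) = 108/6 = 18, so 18 ∣ s. Since 9 ∣ 18, it follows that 9 ∣ s.

Only the converse holds.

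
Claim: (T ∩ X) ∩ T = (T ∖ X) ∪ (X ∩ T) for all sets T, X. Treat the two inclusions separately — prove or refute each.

The sets are not equal: only the forward inclusion holds.

Forward inclusion. Let x ∈ (T ∩ X) ∩ T. Then x ∈ T ∩ X, from which x ∈ (T ∖ X) ∪ (X ∩ T).

Reverse inclusion. This inclusion fails. Take T = {1}, X = ∅; then 1 ∈ (T ∖ X) ∪ (X ∩ T) but 1 ∉ (T ∩ X) ∩ T.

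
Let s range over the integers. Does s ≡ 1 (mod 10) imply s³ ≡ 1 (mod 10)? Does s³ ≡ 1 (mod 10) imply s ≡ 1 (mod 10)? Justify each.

Equivalent; both directions hold.

(⇒) Suppose s ≡ 1 (mod 10). Write s = 10j + 1. Then (10j + 1)³ = 1000j³ + 300j² + 30j + 1 = 10(100j³ + 30j² + 3j) + 1, so s³ ≡ 1 (mod 10).

(⇐) For the converse, argue contrapositively. If s ≢ 1 (mod 10), then s is congruent to one of 0, 2, 3, 4, 5, 6, 7, 8, 9 modulo 10, and these give s³ ≡ 0, 8, 7, 4, 5, 6, 3, 2, 9 respectively — never 1.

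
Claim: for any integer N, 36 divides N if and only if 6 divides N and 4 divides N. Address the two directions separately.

(⇒) If 36 ∣ N, write N = 36q. Since 36 = 6·6, N = 6·(6q), so 6 ∣ N; and since 36 = 9·4, N = 4·(9q), so 4 ∣ N.

(⇐) This fails: take N = 12. Both 6 ∣ 12 and 4 ∣ 12, yet 12 is not a multiple of 36 (since 12 = 0·36 + 12), so 36 ∤ 12.

Not equivalent: only (⇒) holds.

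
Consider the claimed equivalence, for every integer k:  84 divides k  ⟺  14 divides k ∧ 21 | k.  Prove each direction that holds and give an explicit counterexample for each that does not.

(⇒) If 84 ∣ k, write k = 84q. Since 84 = 6·14, k = 14·(6q), so 14 ∣ k; and since 84 = 4·21, k = 21·(4q), so 21 ∣ k.

(⇐) This fails: take k = 42. Both 14 ∣ 42 and 21 ∣ 42, yet 42 is not a multiple of 84 (since 42 = 0·84 + 42), so 84 ∤ 42.

Only the forward direction holds.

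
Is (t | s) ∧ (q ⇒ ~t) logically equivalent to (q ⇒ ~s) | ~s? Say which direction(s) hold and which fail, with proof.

(⇒) This fails. Under s = T, t = F, q = T, the left side is true but the right side is false.

(⇐) This fails. Under s = F, t = F, q = F, the left side is false but the right side is true.

Neither direction holds.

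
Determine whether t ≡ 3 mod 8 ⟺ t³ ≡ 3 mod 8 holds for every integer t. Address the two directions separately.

(⇒) Suppose t ≡ 3 mod 8. Write t = 8j + 3. Then (8j + 3)³ = 512j³ + 576j² + 216j + 27 = 8(64j³ + 72j² + 27j + 3) + 3, so t³ ≡ 3 (mod 8).

(⇐) Conversely, suppose t³ ≡ 3 (mod 8). The only residue r in {0, …, 7} with r³ ≡ 3 (mod 8) is r = 3, so t ≡ 3 (mod 8).

Both directions hold.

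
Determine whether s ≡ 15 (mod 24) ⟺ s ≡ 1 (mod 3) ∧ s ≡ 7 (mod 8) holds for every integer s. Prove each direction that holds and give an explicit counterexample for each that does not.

(⇒) This fails: s = 15 gives 15 ≡ 15 (mod 24) but 15 ≡ 0 (mod 3), so the conjunction on the right does not hold.

(⇐) This fails: s = 7 satisfies both congruences on the right (7 ≡ 1 mod 3 and 7 ≡ 7 mod 8) yet 7 ≡ 7 (mod 24), not 15.

Both directions fail.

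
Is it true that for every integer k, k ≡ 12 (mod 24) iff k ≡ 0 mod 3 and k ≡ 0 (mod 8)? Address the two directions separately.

Neither direction holds.

Forward direction. This fails: k = 12 gives 12 ≡ 12 (mod 24) but 12 ≡ 4 (mod 8), so the conjunction on the right does not hold.

Converse. This fails: k = 0 satisfies both congruences on the right (0 ≡ 0 mod 3 and 0 ≡ 0 mod 8) yet 0 ≡ 0 (mod 24), not 12.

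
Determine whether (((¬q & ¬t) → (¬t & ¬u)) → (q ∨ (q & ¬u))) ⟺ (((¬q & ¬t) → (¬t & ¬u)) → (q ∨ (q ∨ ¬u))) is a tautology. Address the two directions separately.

(⇒) Assume the antecedent. If t is true, the antecedent forces (t = T, u = F, q = T) or (t = T, u = T, q = T), and the consequent holds there. If t is false, the consequent reduces to true regardless of the other variables. Either way the consequent holds.

(⇐) This fails. Under t = F, u = F, q = F, the left side is false but the right side is true.

(⇒) holds; (⇐) fails.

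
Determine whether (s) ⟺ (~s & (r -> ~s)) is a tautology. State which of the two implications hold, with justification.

(⇒) fails and (⇐) fails.

[⇒] This fails. Under r = F, s = T, the left side is true but the right side is false.

[⇐] This fails. Under r = F, s = F, the left side is false but the right side is true.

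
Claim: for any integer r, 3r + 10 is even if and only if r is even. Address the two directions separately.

Equivalent; both directions hold.

Converse. Suppose r is even; write r = 2j. Then 3r + 10 = 3·(2j) + 10 = 2·3j + 10, which is even.

Forward direction. Suppose 3r + 10 is even. Since 3 is odd, 3r and r have the same parity, so 3r + 10 ≡ r + 10 (mod 2). As 10 is even, 3r + 10 is even exactly when r is even. Thus r is even.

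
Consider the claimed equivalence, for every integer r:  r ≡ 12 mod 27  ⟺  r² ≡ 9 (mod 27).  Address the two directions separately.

(⟹) Suppose r ≡ 12 mod 27. Write r = 27j + 12. Then (27j + 12)² = 729j² + 648j + 144 = 27(27j² + 24j + 5) + 9, so r² ≡ 9 (mod 27).

(⟸) This fails: take r = 3. Then 3² = 9 ≡ 9 (mod 27), yet 3 ≡ 3 (mod 27), not 12.

(⇒) holds; (⇐) fails.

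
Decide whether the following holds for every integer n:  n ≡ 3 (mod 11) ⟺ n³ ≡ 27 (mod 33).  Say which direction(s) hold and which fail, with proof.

Only the reverse direction holds.

(→) This fails: take n = 14. Then 14 ≡ 3 (mod 11), but 14³ = 2744 ≡ 5 (mod 33), not 27.

(←) Conversely, the residues r modulo 33 with r³ ≡ 27 (mod 33) are exactly {3}, and each is ≡ 3 (mod 11).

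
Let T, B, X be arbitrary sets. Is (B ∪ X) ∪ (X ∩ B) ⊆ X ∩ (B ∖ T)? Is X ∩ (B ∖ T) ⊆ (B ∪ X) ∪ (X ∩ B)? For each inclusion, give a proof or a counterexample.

Only the reverse inclusion holds.

(⊇) Let x ∈ X ∩ (B ∖ T). Then x ∈ B ∩ X and x ∉ T, from which x ∈ (B ∪ X) ∪ (X ∩ B).

(⊆) This inclusion fails. Take T = ∅, B = {1}, X = ∅; then 1 ∈ (B ∪ X) ∪ (X ∩ B) but 1 ∉ X ∩ (B ∖ T).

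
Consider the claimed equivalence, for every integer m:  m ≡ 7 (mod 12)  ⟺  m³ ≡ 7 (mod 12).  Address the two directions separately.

(⇒) Suppose m ≡ 7 (mod 12). Write m = 12j + 7. Then (12j + 7)³ = 1728j³ + 3024j² + 1764j + 343 = 12(144j³ + 252j² + 147j + 28) + 7, so m³ ≡ 7 (mod 12).

(⇐) For the converse, argue contrapositively. If m ≢ 7 (mod 12), then m is congruent to one of 0, 1, 2, 3, 4, 5, 6, 8, 9, 10, 11 modulo 12, and these give m³ ≡ 0, 1, 8, 3, 4, 5, 0, 8, 9, 4, 11 respectively — never 7.

Both directions hold; the statement is true.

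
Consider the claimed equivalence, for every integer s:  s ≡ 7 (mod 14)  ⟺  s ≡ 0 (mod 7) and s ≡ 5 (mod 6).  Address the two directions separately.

Not equivalent: only (⇐) holds.

(←) If s ≡ 0 (mod 7) and s ≡ 5 (mod 6), then by the Chinese remainder theorem s ≡ 35 (mod 42). Since 35 ≡ 7 (mod 14) and 14 ∣ 42, we get s ≡ 7 (mod 14).

(→) This fails: s = 21 gives 21 ≡ 7 (mod 14) but 21 ≡ 3 (mod 6), so the conjunction on the right does not hold.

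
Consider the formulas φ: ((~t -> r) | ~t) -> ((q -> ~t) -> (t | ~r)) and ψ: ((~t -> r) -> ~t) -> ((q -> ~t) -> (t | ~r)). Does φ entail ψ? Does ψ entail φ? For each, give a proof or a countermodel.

Both directions hold.

(⇒) Assume the antecedent. If t is true, the consequent reduces to true regardless of the other variables. If t is false, the antecedent forces (t = F, q = F, r = F) or (t = F, q = T, r = F), and the consequent holds there. Either way the consequent holds.

(⇐) Assume the antecedent. If t is true, the consequent reduces to true regardless of the other variables. If t is false, the antecedent forces (t = F, q = F, r = F) or (t = F, q = T, r = F), and the consequent holds there. Either way the consequent holds.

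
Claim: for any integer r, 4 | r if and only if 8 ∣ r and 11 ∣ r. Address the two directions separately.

(⟹) This fails: take r = 4. Certainly 4 ∣ 4, but 8 ∤ 4.

(⟸) Suppose 8 ∣ r and 11 ∣ r. Any common multiple of 8 and 11 is a multiple of their lcm; here gcd(8, 11) = 1, so lcm(8, 11) = 8·11 = 88, so 88 ∣ r. Since 4 ∣ 88, it follows that 4 ∣ r.

Only the converse holds.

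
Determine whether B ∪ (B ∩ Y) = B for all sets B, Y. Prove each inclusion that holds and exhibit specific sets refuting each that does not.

(⟸) Let x ∈ B. Then either x ∈ B and x ∉ Y; or x ∈ B ∩ Y. In each case x ∈ B ∪ (B ∩ Y), so B ⊆ B ∪ (B ∩ Y).

(⟹) Let x ∈ B ∪ (B ∩ Y). Then either x ∈ B and x ∉ Y; or x ∈ B ∩ Y. In each case x ∈ B, so B ∪ (B ∩ Y) ⊆ B.

The two sets are equal.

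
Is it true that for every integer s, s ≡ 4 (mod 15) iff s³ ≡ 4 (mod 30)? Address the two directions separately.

Only the reverse direction holds.

(⟹) This fails: take s = 19. Then 19 ≡ 4 (mod 15), but 19³ = 6859 ≡ 19 (mod 30), not 4.

(⟸) Conversely, the residues r modulo 30 with r³ ≡ 4 (mod 30) are exactly {4}, and each is ≡ 4 (mod 15).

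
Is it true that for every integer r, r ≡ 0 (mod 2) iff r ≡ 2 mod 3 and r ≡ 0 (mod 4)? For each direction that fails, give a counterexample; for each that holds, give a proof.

Only the reverse direction holds.

[⇒] This fails: r = 0 gives 0 ≡ 0 (mod 2) but 0 ≡ 0 (mod 3), so the conjunction on the right does not hold.

[⇐] Conversely, if r ≡ 2 (mod 3) and r ≡ 0 (mod 4), then by the Chinese remainder theorem r ≡ 8 (mod 12). Since 8 ≡ 0 (mod 2) and 2 ∣ 12, we get r ≡ 0 (mod 2).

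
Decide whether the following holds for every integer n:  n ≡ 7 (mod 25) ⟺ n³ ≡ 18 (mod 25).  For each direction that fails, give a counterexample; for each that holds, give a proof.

Both directions hold.

(⟸) Suppose n³ ≡ 18 (mod 25). The only residue r in {0, …, 24} with r³ ≡ 18 (mod 25) is r = 7, so n ≡ 7 (mod 25).

(⟹) Suppose n ≡ 7 (mod 25). Write n = 25j + 7. Then (25j + 7)³ = 15625j³ + 13125j² + 3675j + 343 = 25(625j³ + 525j² + 147j + 13) + 18, so n³ ≡ 18 (mod 25).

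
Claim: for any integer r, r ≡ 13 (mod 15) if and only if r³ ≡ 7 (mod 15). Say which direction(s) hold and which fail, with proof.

(⟹) Suppose r ≡ 13 (mod 15). Write r = 15j + 13. Then (15j + 13)³ = 3375j³ + 8775j² + 7605j + 2197 = 15(225j³ + 585j² + 507j + 146) + 7, so r³ ≡ 7 (mod 15).

(⟸) Conversely, suppose r³ ≡ 7 (mod 15). The only residue r in {0, …, 14} with r³ ≡ 7 (mod 15) is r = 13, so r ≡ 13 (mod 15).

Both directions hold; the statement is true.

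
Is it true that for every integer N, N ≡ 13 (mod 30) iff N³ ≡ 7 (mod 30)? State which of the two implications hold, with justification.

Forward direction. Suppose N ≡ 13 (mod 30). Write N = 30j + 13. Then (30j + 13)³ = 27000j³ + 35100j² + 15210j + 2197 = 30(900j³ + 1170j² + 507j + 73) + 7, so N³ ≡ 7 (mod 30).

Converse. Suppose N³ ≡ 7 (mod 30). The only residue r in {0, …, 29} with r³ ≡ 7 (mod 30) is r = 13, so N ≡ 13 (mod 30).

Both implications hold.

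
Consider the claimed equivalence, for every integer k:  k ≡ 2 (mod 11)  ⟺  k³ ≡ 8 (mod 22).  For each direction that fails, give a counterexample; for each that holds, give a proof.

[⇐] The residues r modulo 22 with r³ ≡ 8 (mod 22) are exactly {2}, and each is ≡ 2 (mod 11).

[⇒] This fails: take k = 13. Then 13 ≡ 2 (mod 11), but 13³ = 2197 ≡ 19 (mod 22), not 8.

Not equivalent: only (⇐) holds.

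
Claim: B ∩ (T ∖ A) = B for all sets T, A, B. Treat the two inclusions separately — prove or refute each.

(⊇) This inclusion fails. Take T = ∅, A = ∅, B = {1}; then 1 ∈ B but 1 ∉ B ∩ (T ∖ A).

(⊆) Let x ∈ B ∩ (T ∖ A). Then x ∈ T ∩ B and x ∉ A, from which x ∈ B.

Only the forward inclusion holds.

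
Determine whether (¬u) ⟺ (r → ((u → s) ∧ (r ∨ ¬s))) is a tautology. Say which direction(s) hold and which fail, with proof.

The forward direction holds; the converse fails.

[⇒] Assume the antecedent. If r is true, the antecedent forces (r = T, s = F, u = F) or (r = T, s = T, u = F), and r → ((u → s) ∧ (r ∨ ¬s)) holds there. If r is false, r → ((u → s) ∧ (r ∨ ¬s)) reduces to true regardless of the other variables. Either way r → ((u → s) ∧ (r ∨ ¬s)) holds.

[⇐] This fails. Under r = F, s = F, u = T, the left side is false but the right side is true.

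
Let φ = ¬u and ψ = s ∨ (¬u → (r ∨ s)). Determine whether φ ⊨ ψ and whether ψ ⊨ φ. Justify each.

Neither implication holds.

[⇒] This fails. Under r = F, u = F, s = F, the left side is true but the right side is false.

[⇐] This fails. Under r = F, u = T, s = F, the left side is false but the right side is true.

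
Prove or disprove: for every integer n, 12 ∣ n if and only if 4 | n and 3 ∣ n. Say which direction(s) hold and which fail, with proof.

The biconditional holds.

(⇒) If 12 ∣ n, write n = 12q. Since 12 = 3·4, n = 4·(3q), so 4 ∣ n; and since 12 = 4·3, n = 3·(4q), so 3 ∣ n.

(⇐) Suppose 4 ∣ n and 3 ∣ n. Any common multiple of 4 and 3 is a multiple of their lcm; here gcd(4, 3) = 1, so lcm(4, 3) = 4·3 = 12, so 12 ∣ n.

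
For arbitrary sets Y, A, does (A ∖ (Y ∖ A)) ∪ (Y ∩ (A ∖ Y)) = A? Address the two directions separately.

Both inclusions hold.

Forward inclusion. Let x ∈ (A ∖ (Y ∖ A)) ∪ (Y ∩ (A ∖ Y)). Then either x ∈ A and x ∉ Y; or x ∈ Y ∩ A. In each case x ∈ A, so (A ∖ (Y ∖ A)) ∪ (Y ∩ (A ∖ Y)) ⊆ A.

Reverse inclusion. Let x ∈ A. Then either x ∈ A and x ∉ Y; or x ∈ Y ∩ A. In each case x ∈ (A ∖ (Y ∖ A)) ∪ (Y ∩ (A ∖ Y)), so A ⊆ (A ∖ (Y ∖ A)) ∪ (Y ∩ (A ∖ Y)).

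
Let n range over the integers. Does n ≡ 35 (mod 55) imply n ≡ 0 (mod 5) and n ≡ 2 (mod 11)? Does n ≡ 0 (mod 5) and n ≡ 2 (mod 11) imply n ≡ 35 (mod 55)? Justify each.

Both directions hold; the statement is true.

Forward direction. Suppose n ≡ 35 (mod 55); write n = 55j + 35. Since 5 ∣ 55, reducing mod 5 gives n ≡ 35 ≡ 0 (mod 5); since 11 ∣ 55, reducing mod 11 gives n ≡ 35 ≡ 2 (mod 11).

Converse. If n ≡ 0 (mod 5) and n ≡ 2 (mod 11), then by the Chinese remainder theorem n ≡ 35 (mod 55). This is exactly n ≡ 35 (mod 55).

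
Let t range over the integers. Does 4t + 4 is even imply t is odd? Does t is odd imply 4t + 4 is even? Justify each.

Only the converse holds.

(⇒) This fails: take t = 0. Then 4t + 4 = 4, which is even, yet t = 0 is even, not odd.

(⇐) Suppose t is odd. Since 4 is even, 4t is even for every t, so 4t + 4 has the same parity as 4, which is even. Hence 4t + 4 is even.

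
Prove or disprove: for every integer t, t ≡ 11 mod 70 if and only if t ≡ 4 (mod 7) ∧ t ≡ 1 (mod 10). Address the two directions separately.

Forward direction. Suppose t ≡ 11 (mod 70); write t = 70j + 11. Since 7 ∣ 70, reducing mod 7 gives t ≡ 11 ≡ 4 (mod 7); since 10 ∣ 70, reducing mod 10 gives t ≡ 11 ≡ 1 (mod 10).

Converse. If t ≡ 4 (mod 7) and t ≡ 1 (mod 10), then by the Chinese remainder theorem t ≡ 11 (mod 70). This is exactly t ≡ 11 (mod 70).

Both implications hold.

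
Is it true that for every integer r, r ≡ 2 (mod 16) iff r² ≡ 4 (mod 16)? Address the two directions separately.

[⇒] Suppose r ≡ 2 (mod 16). Write r = 16j + 2. Then (16j + 2)² = 256j² + 64j + 4 = 16(16j² + 4j) + 4, so r² ≡ 4 (mod 16).

[⇐] This fails: take r = 6. Then 6² = 36 ≡ 4 (mod 16), yet 6 ≡ 6 (mod 16), not 2.

Only the forward direction holds.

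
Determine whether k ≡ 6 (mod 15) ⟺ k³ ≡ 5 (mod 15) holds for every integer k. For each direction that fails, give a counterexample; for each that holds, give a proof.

[⇒] This fails: take k = 6. Then 6 ≡ 6 (mod 15), but 6³ = 216 ≡ 6 (mod 15), not 5.

[⇐] This fails: take k = 5. Then 5³ = 125 ≡ 5 (mod 15), yet 5 ≡ 5 (mod 15), not 6.

Neither direction holds.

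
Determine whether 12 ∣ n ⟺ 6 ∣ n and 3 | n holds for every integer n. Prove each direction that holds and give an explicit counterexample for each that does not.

(⇒) If 12 ∣ n, write n = 12q. Since 12 = 2·6, n = 6·(2q), so 6 ∣ n; and since 12 = 4·3, n = 3·(4q), so 3 ∣ n.

(⇐) This fails: take n = 6. Both 6 ∣ 6 and 3 ∣ 6, yet 6 is not a multiple of 12 (since 6 = 0·12 + 6), so 12 ∤ 6.

The forward direction holds; the converse fails.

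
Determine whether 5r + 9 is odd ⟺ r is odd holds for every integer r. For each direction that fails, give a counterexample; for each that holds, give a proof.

(⇒) This fails: r = 0 gives 5r + 9 = 9, which is odd, but 0 is even, not odd.

(⇐) This also fails: r = 7 is odd, but 5r + 9 = 44 is even, not odd.

Both directions fail.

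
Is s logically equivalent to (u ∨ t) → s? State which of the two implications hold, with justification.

Only the forward direction holds.

(←) This fails. Under s = F, u = F, t = F, the left side is false but the right side is true.

(→) Assume the antecedent. If s is true, (u ∨ t) → s reduces to true regardless of the other variables. If s is false, the antecedent cannot hold. Either way (u ∨ t) → s holds.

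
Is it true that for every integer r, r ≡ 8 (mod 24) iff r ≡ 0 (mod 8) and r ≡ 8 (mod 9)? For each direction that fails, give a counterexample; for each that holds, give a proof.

(→) This fails: r = 32 gives 32 ≡ 8 (mod 24) but 32 ≡ 5 (mod 9), so the conjunction on the right does not hold.

(←) Conversely, if r ≡ 0 (mod 8) and r ≡ 8 (mod 9), then by the Chinese remainder theorem r ≡ 8 (mod 72). Since 8 ≡ 8 (mod 24) and 24 ∣ 72, we get r ≡ 8 (mod 24).

Only the converse holds.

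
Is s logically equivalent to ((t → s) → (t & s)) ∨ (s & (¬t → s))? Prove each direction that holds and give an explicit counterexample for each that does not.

[⇒] Assume the antecedent. If s is true, the consequent reduces to true regardless of the other variables. If s is false, the antecedent cannot hold. Either way the consequent holds.

[⇐] This fails. Under s = F, t = T, the left side is false but the right side is true.

Not equivalent: only (⇒) holds.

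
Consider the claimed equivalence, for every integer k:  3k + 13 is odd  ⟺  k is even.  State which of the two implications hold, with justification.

Both directions hold.

(⟹) Suppose 3k + 13 is odd. Since 3 is odd, 3k and k have the same parity, so 3k + 13 ≡ k + 13 (mod 2). As 13 is odd, 3k + 13 is odd exactly when k is even. Thus k is even.

(⟸) Conversely, suppose k is even; write k = 2j. Then 3k + 13 = 3·(2j) + 13 = 2·3j + 13, which is odd.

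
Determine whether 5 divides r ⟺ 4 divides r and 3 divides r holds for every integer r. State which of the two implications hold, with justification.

[⇒] This fails: take r = 5. Certainly 5 ∣ 5, but 4 ∤ 5.

[⇐] This fails: take r = 12. Both 4 ∣ 12 and 3 ∣ 12, yet 12 is not a multiple of 5 (since 12 = 2·5 + 2), so 5 ∤ 12.

Neither implication holds.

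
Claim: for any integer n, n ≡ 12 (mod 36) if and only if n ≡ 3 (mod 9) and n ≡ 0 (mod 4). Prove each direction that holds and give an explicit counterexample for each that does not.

Forward direction. Suppose n ≡ 12 (mod 36); write n = 36j + 12. Since 9 ∣ 36, reducing mod 9 gives n ≡ 12 ≡ 3 (mod 9); since 4 ∣ 36, reducing mod 4 gives n ≡ 12 ≡ 0 (mod 4).

Converse. If n ≡ 3 (mod 9) and n ≡ 0 (mod 4), then by the Chinese remainder theorem n ≡ 12 (mod 36). This is exactly n ≡ 12 (mod 36).

Equivalent; both directions hold.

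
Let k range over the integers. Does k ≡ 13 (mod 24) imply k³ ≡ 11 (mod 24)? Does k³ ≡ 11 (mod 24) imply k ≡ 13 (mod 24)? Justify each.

[⇒] This fails: take k = 13. Then 13 ≡ 13 (mod 24), but 13³ = 2197 ≡ 13 (mod 24), not 11.

[⇐] This fails: take k = 11. Then 11³ = 1331 ≡ 11 (mod 24), yet 11 ≡ 11 (mod 24), not 13.

Both directions fail.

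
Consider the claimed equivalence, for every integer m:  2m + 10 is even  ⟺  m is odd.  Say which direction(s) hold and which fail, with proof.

(⟹) This fails: take m = 4. Then 2m + 10 = 18, which is even, yet m = 4 is even, not odd.

(⟸) Suppose m is odd. Since 2 is even, 2m is even for every m, so 2m + 10 has the same parity as 10, which is even. Hence 2m + 10 is even.

Only the converse holds.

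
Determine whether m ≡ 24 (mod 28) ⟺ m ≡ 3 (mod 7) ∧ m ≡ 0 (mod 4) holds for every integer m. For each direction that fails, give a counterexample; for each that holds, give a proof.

(⟸) If m ≡ 3 (mod 7) and m ≡ 0 (mod 4), then by the Chinese remainder theorem m ≡ 24 (mod 28). This is exactly m ≡ 24 (mod 28).

(⟹) Suppose m ≡ 24 (mod 28); write m = 28j + 24. Since 7 ∣ 28, reducing mod 7 gives m ≡ 24 ≡ 3 (mod 7); since 4 ∣ 28, reducing mod 4 gives m ≡ 24 ≡ 0 (mod 4).

Both directions hold; the statement is true.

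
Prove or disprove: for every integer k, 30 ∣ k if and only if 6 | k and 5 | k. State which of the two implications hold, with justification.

Both directions hold; the statement is true.

(⇐) Suppose 6 ∣ k and 5 ∣ k. Any common multiple of 6 and 5 is a multiple of their lcm; here gcd(6, 5) = 1, so lcm(6, 5) = 6·5 = 30, so 30 ∣ k.

(⇒) If 30 ∣ k, write k = 30q. Since 30 = 5·6, k = 6·(5q), so 6 ∣ k; and since 30 = 6·5, k = 5·(6q), so 5 ∣ k.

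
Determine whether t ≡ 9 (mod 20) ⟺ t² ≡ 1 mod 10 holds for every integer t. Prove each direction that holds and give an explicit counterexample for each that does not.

The forward direction holds; the converse fails.

Forward direction. Suppose t ≡ 9 (mod 20). Then t² ≡ 9² = 81 (mod 20), and since 10 ∣ 20, also t² ≡ 1 (mod 10).

Converse. This fails: take t = 1. Then 1² = 1 ≡ 1 (mod 10), yet 1 ≡ 1 (mod 20), not 9.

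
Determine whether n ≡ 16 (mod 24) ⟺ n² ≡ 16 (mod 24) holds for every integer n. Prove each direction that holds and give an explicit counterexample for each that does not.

Not equivalent: only (⇒) holds.

(⇒) Suppose n ≡ 16 (mod 24). Write n = 24j + 16. Then (24j + 16)² = 576j² + 768j + 256 = 24(24j² + 32j + 10) + 16, so n² ≡ 16 (mod 24).

(⇐) This fails: take n = 4. Then 4² = 16 ≡ 16 (mod 24), yet 4 ≡ 4 (mod 24), not 16.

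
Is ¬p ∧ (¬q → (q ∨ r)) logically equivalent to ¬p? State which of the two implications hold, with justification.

(⇒) holds; (⇐) fails.

(←) This fails. Under r = F, q = F, p = F, the left side is false but the right side is true.

(→) Assume the antecedent. If r is true, the antecedent forces (r = T, q = F, p = F) or (r = T, q = T, p = F), and ¬p holds there. If r is false, the antecedent forces (r = F, q = T, p = F), and ¬p holds there. Either way ¬p holds.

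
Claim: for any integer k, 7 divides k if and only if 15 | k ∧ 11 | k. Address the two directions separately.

Neither implication holds.

Forward direction. This fails: take k = 7. Certainly 7 ∣ 7, but 15 ∤ 7.

Converse. This fails: take k = 165. Both 15 ∣ 165 and 11 ∣ 165, yet 165 is not a multiple of 7 (since 165 = 23·7 + 4), so 7 ∤ 165.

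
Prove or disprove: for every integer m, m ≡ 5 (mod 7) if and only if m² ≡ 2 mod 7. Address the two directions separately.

(⇒) This fails: take m = 5. Then 5 ≡ 5 (mod 7), but 5² = 25 ≡ 4 (mod 7), not 2.

(⇐) This fails: take m = 3. Then 3² = 9 ≡ 2 (mod 7), yet 3 ≡ 3 (mod 7), not 5.

Both directions fail.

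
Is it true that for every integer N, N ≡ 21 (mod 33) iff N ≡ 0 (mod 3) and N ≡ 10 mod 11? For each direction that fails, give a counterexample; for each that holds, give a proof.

The biconditional holds.

Converse. If N ≡ 0 (mod 3) and N ≡ 10 (mod 11), then by the Chinese remainder theorem N ≡ 21 (mod 33). This is exactly N ≡ 21 (mod 33).

Forward direction. Suppose N ≡ 21 (mod 33); write N = 33j + 21. Since 3 ∣ 33, reducing mod 3 gives N ≡ 21 ≡ 0 (mod 3); since 11 ∣ 33, reducing mod 11 gives N ≡ 21 ≡ 10 (mod 11).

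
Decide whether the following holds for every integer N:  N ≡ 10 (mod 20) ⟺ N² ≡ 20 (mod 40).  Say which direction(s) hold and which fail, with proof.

Both directions hold.

(⟹) Suppose N ≡ 10 (mod 20). Working modulo 40, N ∈ {10, 30}; for each such r, r² ≡ 20 (mod 40).

(⟸) Conversely, the residues r modulo 40 with r² ≡ 20 (mod 40) are exactly {10, 30}, and each is ≡ 10 (mod 20).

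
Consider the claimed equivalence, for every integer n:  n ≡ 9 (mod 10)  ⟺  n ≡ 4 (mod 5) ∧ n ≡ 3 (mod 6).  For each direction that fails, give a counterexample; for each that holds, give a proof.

(⟸) If n ≡ 4 (mod 5) and n ≡ 3 (mod 6), then by the Chinese remainder theorem n ≡ 9 (mod 30). Since 9 ≡ 9 (mod 10) and 10 ∣ 30, we get n ≡ 9 (mod 10).

(⟹) This fails: n = 19 gives 19 ≡ 9 (mod 10) but 19 ≡ 1 (mod 6), so the conjunction on the right does not hold.

Only the reverse direction holds.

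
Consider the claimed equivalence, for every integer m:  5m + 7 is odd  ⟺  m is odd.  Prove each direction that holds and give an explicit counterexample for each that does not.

(⇒) This fails: m = 4 gives 5m + 7 = 27, which is odd, but 4 is even, not odd.

(⇐) This also fails: m = 7 is odd, but 5m + 7 = 42 is even, not odd.

Neither direction holds.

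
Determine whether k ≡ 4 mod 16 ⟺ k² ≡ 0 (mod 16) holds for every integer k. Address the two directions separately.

(⇒) Suppose k ≡ 4 mod 16. Write k = 16j + 4. Then (16j + 4)² = 256j² + 128j + 16 = 16(16j² + 8j + 1) + 0, so k² ≡ 0 (mod 16).

(⇐) This fails: take k = 0. Then 0² = 0 ≡ 0 (mod 16), yet 0 ≡ 0 (mod 16), not 4.

Only the forward direction holds.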